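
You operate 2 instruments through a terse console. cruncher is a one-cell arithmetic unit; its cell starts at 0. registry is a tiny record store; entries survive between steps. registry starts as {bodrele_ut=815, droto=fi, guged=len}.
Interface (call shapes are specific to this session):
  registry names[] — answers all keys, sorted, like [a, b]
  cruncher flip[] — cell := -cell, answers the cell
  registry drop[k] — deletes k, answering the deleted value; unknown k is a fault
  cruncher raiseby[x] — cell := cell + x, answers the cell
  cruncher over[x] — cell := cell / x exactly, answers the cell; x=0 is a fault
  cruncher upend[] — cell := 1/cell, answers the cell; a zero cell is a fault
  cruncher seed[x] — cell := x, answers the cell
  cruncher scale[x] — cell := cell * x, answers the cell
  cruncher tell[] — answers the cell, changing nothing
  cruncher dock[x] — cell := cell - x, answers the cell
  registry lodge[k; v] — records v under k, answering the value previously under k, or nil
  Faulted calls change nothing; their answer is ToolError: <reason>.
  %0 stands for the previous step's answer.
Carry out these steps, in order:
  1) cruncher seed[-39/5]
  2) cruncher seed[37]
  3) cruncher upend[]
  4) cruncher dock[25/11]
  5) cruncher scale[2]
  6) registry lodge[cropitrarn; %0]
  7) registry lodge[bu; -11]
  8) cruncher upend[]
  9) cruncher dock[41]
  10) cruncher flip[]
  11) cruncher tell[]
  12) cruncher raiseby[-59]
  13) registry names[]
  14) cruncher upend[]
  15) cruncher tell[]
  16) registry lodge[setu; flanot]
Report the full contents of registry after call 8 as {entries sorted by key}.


;; cruncher seed(-39/5) : -39/5
;; cruncher seed(37) : 37
;; cruncher upend() : 1/37
;; cruncher dock(25/11) : -914/407
;; cruncher scale(2) : -1828/407
;; registry lodge(cropitrarn, %0) : nil
;; registry lodge(bu, -11) : nil
;; cruncher upend() : -407/1828
;; cruncher dock(41) : -75355/1828
;; cruncher flip() : 75355/1828
;; cruncher tell() : 75355/1828
;; cruncher raiseby(-59) : -32497/1828
;; registry names() : [bodrele_ut, bu, cropitrarn, droto, guged]
;; cruncher upend() : -1828/32497
;; cruncher tell() : -1828/32497
;; registry lodge(setu, flanot) : nil

Answer: {bodrele_ut=815, bu=-11, cropitrarn=-1828/407, droto=fi, guged=len}


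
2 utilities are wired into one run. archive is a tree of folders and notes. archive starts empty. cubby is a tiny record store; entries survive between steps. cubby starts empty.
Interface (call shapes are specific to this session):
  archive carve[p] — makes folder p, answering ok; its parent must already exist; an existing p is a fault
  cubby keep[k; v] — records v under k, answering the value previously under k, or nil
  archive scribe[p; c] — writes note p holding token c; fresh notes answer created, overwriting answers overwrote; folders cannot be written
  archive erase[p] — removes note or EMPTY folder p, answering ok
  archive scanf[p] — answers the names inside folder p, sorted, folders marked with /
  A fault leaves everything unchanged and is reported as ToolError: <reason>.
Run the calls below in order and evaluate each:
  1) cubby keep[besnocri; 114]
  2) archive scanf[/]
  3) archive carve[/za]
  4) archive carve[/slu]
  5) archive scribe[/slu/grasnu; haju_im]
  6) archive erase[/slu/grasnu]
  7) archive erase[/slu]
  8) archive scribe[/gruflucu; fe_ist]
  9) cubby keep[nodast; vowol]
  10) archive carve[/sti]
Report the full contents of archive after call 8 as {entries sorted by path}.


·→ cubby keep(k=besnocri, v=114)
·← nil
·→ archive scanf(p=/)
·← []
·→ archive carve(p=/za)
·← ok
·→ archive carve(p=/slu)
·← ok
·→ archive scribe(p=/slu/grasnu, c=haju_im)
·← created
·→ archive erase(p=/slu/grasnu)
·← ok
·→ archive erase(p=/slu)
·← ok
·→ archive scribe(p=/gruflucu, c=fe_ist)
·← created
·→ cubby keep(k=nodast, v=vowol)
·← nil
·→ archive carve(p=/sti)
·← ok

Answer: {gruflucu=fe_ist, za/}


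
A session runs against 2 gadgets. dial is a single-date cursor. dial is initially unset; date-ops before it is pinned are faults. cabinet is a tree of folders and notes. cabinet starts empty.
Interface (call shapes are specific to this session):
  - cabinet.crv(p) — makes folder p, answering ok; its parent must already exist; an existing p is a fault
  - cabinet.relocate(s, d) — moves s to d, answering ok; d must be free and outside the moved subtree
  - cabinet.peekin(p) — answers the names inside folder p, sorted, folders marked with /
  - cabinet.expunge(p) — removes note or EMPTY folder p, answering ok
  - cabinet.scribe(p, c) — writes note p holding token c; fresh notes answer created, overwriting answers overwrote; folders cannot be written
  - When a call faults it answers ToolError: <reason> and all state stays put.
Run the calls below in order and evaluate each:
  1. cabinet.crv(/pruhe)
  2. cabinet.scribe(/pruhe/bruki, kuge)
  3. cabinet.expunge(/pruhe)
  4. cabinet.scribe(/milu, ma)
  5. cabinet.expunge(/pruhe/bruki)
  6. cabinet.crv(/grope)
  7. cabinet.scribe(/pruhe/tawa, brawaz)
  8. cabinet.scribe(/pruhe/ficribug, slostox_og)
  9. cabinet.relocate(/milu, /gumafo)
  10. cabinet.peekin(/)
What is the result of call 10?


·→ cabinet.crv(/pruhe)
·← ok
·→ cabinet.scribe(/pruhe/bruki, kuge)
·← created
·→ cabinet.expunge(/pruhe)
·← ToolError: not empty
·→ cabinet.scribe(/milu, ma)
·← created
·→ cabinet.expunge(/pruhe/bruki)
·← ok
·→ cabinet.crv(/grope)
·← ok
·→ cabinet.scribe(/pruhe/tawa, brawaz)
·← created
·→ cabinet.scribe(/pruhe/ficribug, slostox_og)
·← created
·→ cabinet.relocate(/milu, /gumafo)
·← ok
·→ cabinet.peekin(/)
·← [grope/, gumafo, pruhe/]

Answer: [grope/, gumafo, pruhe/]


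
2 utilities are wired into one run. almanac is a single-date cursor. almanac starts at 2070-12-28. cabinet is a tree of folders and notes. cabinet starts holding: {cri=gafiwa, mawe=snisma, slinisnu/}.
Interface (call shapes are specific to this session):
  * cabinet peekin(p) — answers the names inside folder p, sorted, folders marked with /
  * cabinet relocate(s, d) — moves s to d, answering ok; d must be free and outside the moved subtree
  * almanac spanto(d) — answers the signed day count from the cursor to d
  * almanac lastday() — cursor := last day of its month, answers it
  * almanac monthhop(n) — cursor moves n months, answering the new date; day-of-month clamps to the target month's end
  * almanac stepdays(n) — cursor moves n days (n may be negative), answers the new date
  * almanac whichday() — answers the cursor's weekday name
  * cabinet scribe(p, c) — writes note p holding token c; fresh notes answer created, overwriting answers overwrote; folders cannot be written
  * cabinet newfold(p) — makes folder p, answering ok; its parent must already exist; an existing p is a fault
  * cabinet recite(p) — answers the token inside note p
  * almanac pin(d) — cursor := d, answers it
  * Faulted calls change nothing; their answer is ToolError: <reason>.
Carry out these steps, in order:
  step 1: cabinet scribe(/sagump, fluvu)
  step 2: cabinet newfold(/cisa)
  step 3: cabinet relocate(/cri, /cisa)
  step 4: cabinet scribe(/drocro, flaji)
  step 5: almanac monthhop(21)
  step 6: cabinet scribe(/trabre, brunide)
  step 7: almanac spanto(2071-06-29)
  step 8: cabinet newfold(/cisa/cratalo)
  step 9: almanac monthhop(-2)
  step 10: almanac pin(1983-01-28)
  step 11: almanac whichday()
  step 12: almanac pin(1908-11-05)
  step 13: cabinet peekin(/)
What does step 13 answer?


→ cabinet scribe(p: /sagump, c: fluvu)
← created
→ cabinet newfold(p: /cisa)
← ok
→ cabinet relocate(s: /cri, d: /cisa)
← ToolError: exists
→ cabinet scribe(p: /drocro, c: flaji)
← created
→ almanac monthhop(n: 21)
← 2072-09-28
→ cabinet scribe(p: /trabre, c: brunide)
← created
→ almanac spanto(d: 2071-06-29)
← -457
→ cabinet newfold(p: /cisa/cratalo)
← ok
→ almanac monthhop(n: -2)
← 2072-07-28
→ almanac pin(d: 1983-01-28)
← 1983-01-28
→ almanac whichday()
← Friday
→ almanac pin(d: 1908-11-05)
← 1908-11-05
→ cabinet peekin(p: /)
← [cisa/, cri, drocro, mawe, sagump, slinisnu/, trabre]

Answer: [cisa/, cri, drocro, mawe, sagump, slinisnu/, trabre]


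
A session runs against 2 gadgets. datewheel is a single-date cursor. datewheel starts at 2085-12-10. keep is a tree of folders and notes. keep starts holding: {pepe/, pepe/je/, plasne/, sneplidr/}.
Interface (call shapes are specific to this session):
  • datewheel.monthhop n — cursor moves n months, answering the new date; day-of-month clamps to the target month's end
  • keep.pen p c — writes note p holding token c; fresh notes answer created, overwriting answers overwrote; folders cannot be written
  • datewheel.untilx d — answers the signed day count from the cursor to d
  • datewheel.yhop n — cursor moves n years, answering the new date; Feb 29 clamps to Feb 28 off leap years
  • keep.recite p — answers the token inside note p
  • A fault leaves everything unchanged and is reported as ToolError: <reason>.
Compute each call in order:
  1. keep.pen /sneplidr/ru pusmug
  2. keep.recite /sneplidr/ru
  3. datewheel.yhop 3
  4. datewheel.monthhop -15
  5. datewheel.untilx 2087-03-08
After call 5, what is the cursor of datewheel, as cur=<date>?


Step: keep.pen[p: /sneplidr/ru; c: pusmug]
Result: created
Step: keep.recite[p: /sneplidr/ru]
Result: pusmug
Step: datewheel.yhop[n: 3]
Result: 2088-12-10
Step: datewheel.monthhop[n: -15]
Result: 2087-09-10
Step: datewheel.untilx[d: 2087-03-08]
Result: -186

Answer: cur=2087-09-10


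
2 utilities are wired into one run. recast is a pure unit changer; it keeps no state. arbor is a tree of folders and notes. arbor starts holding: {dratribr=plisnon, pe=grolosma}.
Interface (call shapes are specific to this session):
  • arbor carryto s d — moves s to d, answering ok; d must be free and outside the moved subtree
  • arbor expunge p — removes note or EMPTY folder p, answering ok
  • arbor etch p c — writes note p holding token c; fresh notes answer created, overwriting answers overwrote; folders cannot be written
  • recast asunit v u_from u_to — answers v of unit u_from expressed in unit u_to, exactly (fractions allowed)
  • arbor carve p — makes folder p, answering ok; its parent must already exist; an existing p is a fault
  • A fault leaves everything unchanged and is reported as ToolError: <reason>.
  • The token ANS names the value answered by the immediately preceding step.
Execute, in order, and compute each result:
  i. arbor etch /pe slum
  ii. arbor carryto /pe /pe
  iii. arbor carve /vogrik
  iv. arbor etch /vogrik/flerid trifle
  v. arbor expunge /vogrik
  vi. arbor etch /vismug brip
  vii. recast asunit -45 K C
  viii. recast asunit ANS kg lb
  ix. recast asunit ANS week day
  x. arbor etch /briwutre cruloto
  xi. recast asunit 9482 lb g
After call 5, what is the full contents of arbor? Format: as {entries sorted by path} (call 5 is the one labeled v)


Answer: {dratribr=plisnon, pe=slum, vogrik/, vogrik/flerid=trifle}

Derivation:
CALL arbor etch[p: /pe; c: slum]
RET  overwrote
CALL arbor carryto[s: /pe; d: /pe]
RET  ToolError: exists
CALL arbor carve[p: /vogrik]
RET  ok
CALL arbor etch[p: /vogrik/flerid; c: trifle]
RET  created
CALL arbor expunge[p: /vogrik]
RET  ToolError: not empty
CALL arbor etch[p: /vismug; c: brip]
RET  created
CALL recast asunit[v: -45; u_from: K; u_to: C]
RET  -6363/20
CALL recast asunit[v: ANS; u_from: kg; u_to: lb]
RET  -4545000000/6479891
CALL recast asunit[v: ANS; u_from: week; u_to: day]
RET  -31815000000/6479891
CALL arbor etch[p: /briwutre; c: cruloto]
RET  created
CALL recast asunit[v: 9482; u_from: lb; u_to: g]
RET  215048142617/50000


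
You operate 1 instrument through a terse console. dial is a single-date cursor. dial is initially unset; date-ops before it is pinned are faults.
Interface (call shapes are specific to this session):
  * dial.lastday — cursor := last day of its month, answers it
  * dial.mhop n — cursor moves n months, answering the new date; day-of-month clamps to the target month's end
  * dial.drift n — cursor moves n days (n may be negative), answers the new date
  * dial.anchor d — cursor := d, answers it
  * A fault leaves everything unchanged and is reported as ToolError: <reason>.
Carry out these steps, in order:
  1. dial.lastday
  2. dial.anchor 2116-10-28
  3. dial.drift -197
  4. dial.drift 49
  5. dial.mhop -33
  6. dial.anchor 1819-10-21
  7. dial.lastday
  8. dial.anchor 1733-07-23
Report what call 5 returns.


Answer: 2113-09-02

Derivation:
$ dial.lastday
:: ToolError: no date set
$ dial.anchor d→2116-10-28
:: 2116-10-28
$ dial.drift n→-197
:: 2116-04-14
$ dial.drift n→49
:: 2116-06-02
$ dial.mhop n→-33
:: 2113-09-02
$ dial.anchor d→1819-10-21
:: 1819-10-21
$ dial.lastday
:: 1819-10-31
$ dial.anchor d→1733-07-23
:: 1733-07-23


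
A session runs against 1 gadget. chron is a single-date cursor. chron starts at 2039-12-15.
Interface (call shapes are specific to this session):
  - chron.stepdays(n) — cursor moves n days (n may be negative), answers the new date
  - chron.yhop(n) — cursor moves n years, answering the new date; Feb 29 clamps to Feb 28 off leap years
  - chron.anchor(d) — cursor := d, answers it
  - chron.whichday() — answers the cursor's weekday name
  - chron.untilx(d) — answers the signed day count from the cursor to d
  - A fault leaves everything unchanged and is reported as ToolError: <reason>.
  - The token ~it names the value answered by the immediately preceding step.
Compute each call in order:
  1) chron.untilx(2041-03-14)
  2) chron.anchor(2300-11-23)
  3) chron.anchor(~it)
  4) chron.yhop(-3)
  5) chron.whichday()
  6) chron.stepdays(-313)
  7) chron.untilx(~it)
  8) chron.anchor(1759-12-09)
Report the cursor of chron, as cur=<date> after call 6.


# chron.untilx(d=2041-03-14) ~> 455
# chron.anchor(d=2300-11-23) ~> 2300-11-23
# chron.anchor(d=~it) ~> 2300-11-23
# chron.yhop(n=-3) ~> 2297-11-23
# chron.whichday() ~> Tuesday
# chron.stepdays(n=-313) ~> 2297-01-14
# chron.untilx(d=~it) ~> 0
# chron.anchor(d=1759-12-09) ~> 1759-12-09

Answer: cur=2297-01-14


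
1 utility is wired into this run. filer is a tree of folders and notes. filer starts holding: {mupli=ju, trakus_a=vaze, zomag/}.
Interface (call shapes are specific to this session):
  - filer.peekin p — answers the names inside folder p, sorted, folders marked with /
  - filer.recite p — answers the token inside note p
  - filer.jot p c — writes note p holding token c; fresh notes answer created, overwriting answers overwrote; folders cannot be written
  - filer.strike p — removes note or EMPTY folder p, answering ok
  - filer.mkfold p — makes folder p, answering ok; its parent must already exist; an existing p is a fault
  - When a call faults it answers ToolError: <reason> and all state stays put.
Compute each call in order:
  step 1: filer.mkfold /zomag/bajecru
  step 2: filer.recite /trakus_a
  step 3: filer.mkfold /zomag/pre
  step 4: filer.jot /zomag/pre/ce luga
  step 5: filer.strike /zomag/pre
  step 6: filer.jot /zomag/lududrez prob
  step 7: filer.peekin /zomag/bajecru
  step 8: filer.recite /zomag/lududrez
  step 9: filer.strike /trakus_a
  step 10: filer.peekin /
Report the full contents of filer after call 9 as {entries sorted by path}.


$ filer.mkfold p=/zomag/bajecru
= ok
$ filer.recite p=/trakus_a
= vaze
$ filer.mkfold p=/zomag/pre
= ok
$ filer.jot p=/zomag/pre/ce c=luga
= created
$ filer.strike p=/zomag/pre
= ToolError: not empty
$ filer.jot p=/zomag/lududrez c=prob
= created
$ filer.peekin p=/zomag/bajecru
= []
$ filer.recite p=/zomag/lududrez
= prob
$ filer.strike p=/trakus_a
= ok
$ filer.peekin p=/
= [mupli, zomag/]

Answer: {mupli=ju, zomag/, zomag/bajecru/, zomag/lududrez=prob, zomag/pre/, zomag/pre/ce=luga}


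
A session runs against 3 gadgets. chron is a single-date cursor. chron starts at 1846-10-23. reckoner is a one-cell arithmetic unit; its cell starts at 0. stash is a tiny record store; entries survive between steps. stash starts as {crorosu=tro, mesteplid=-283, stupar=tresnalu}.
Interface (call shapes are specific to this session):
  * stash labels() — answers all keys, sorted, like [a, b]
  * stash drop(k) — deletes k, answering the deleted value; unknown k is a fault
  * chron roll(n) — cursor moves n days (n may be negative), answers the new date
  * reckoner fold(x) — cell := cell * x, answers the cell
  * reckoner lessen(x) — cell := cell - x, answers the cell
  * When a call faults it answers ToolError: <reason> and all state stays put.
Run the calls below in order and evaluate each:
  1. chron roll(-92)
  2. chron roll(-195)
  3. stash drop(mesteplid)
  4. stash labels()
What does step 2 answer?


CALL chron roll[n=-92]
RET  1846-07-23
CALL chron roll[n=-195]
RET  1846-01-09
CALL stash drop[k=mesteplid]
RET  -283
CALL stash labels[]
RET  [crorosu, stupar]

Answer: 1846-01-09


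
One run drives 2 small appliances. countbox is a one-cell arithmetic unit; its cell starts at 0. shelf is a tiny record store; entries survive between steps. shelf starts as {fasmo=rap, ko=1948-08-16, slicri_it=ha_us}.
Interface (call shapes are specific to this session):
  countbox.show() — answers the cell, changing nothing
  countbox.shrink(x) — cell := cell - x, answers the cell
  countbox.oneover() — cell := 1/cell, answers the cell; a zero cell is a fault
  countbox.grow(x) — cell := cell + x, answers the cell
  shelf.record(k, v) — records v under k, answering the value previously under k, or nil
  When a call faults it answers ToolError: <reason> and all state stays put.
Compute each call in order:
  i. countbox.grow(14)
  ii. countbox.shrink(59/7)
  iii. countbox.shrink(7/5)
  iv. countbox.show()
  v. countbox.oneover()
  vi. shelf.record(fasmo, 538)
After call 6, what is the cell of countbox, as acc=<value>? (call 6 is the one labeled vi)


Answer: acc=35/146

Derivation:
~$ countbox.grow x='14'
[out] 14
~$ countbox.shrink x='59/7'
[out] 39/7
~$ countbox.shrink x='7/5'
[out] 146/35
~$ countbox.show
[out] 146/35
~$ countbox.oneover
[out] 35/146
~$ shelf.record k='fasmo' v='538'
[out] rap


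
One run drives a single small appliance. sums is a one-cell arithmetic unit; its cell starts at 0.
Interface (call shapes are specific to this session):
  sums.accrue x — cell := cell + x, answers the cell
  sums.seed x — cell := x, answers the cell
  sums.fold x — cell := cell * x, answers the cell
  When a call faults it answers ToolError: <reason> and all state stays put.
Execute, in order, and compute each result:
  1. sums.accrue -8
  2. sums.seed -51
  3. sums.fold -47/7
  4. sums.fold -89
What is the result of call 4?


Answer: -213333/7

Derivation:
$ sums.accrue x: -8
:: -8
$ sums.seed x: -51
:: -51
$ sums.fold x: -47/7
:: 2397/7
$ sums.fold x: -89
:: -213333/7


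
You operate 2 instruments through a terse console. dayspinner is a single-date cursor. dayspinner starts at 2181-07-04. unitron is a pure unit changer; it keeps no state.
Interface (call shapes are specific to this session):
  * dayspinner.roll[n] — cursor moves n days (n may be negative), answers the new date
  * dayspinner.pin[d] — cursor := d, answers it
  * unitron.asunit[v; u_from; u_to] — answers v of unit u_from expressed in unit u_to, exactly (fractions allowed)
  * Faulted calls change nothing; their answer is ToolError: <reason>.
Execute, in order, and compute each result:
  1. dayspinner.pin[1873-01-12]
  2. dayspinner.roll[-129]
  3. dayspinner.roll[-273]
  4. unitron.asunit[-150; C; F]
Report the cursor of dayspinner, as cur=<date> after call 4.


Now I run dayspinner.pin with d: 1873-01-12, yielding 1873-01-12.
Next I call dayspinner.roll with n: -129, which returns 1872-09-05.
Then dayspinner.roll with n: -273: 1871-12-07.
I run unitron.asunit with v: -150, u_from: C, u_to: F, and get -238.

Answer: cur=1871-12-07


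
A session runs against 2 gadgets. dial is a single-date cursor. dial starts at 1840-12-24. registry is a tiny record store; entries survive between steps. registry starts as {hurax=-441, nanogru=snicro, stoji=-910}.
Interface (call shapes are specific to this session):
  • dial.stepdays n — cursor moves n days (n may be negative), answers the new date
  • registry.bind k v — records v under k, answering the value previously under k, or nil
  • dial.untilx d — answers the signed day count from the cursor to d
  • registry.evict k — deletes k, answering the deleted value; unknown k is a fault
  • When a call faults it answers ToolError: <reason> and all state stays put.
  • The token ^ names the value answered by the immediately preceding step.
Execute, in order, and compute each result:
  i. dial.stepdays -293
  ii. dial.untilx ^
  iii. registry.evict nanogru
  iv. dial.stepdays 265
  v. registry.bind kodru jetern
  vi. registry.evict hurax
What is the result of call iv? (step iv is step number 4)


[in] dial.stepdays n='-293'
:: 1840-03-06
[in] dial.untilx d='^'
:: 0
[in] registry.evict k='nanogru'
:: snicro
[in] dial.stepdays n='265'
:: 1840-11-26
[in] registry.bind k='kodru' v='jetern'
:: nil
[in] registry.evict k='hurax'
:: -441

Answer: 1840-11-26


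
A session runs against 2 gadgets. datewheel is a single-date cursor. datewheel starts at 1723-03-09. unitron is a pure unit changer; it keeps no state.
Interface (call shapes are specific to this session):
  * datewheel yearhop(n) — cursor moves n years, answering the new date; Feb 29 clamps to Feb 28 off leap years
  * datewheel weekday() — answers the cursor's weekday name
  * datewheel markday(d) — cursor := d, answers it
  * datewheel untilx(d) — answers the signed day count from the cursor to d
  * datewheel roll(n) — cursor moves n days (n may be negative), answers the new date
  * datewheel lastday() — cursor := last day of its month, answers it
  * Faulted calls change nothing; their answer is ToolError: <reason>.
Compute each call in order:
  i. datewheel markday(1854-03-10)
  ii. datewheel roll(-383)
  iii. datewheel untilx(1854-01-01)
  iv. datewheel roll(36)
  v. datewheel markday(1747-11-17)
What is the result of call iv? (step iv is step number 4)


-> datewheel markday(d='1854-03-10')
<- 1854-03-10
-> datewheel roll(n='-383')
<- 1853-02-20
-> datewheel untilx(d='1854-01-01')
<- 315
-> datewheel roll(n='36')
<- 1853-03-28
-> datewheel markday(d='1747-11-17')
<- 1747-11-17

Answer: 1853-03-28


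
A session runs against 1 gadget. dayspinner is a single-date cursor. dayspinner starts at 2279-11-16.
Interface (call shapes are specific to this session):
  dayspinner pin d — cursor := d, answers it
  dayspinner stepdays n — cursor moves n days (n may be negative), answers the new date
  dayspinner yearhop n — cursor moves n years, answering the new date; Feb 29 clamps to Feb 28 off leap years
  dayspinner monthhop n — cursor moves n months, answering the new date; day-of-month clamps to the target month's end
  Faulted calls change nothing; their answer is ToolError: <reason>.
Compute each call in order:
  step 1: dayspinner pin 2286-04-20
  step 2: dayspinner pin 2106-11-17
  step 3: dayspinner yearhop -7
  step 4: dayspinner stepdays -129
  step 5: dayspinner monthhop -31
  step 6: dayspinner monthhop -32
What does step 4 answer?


·→ dayspinner pin(d=2286-04-20)
·← 2286-04-20
·→ dayspinner pin(d=2106-11-17)
·← 2106-11-17
·→ dayspinner yearhop(n=-7)
·← 2099-11-17
·→ dayspinner stepdays(n=-129)
·← 2099-07-11
·→ dayspinner monthhop(n=-31)
·← 2096-12-11
·→ dayspinner monthhop(n=-32)
·← 2094-04-11

Answer: 2099-07-11


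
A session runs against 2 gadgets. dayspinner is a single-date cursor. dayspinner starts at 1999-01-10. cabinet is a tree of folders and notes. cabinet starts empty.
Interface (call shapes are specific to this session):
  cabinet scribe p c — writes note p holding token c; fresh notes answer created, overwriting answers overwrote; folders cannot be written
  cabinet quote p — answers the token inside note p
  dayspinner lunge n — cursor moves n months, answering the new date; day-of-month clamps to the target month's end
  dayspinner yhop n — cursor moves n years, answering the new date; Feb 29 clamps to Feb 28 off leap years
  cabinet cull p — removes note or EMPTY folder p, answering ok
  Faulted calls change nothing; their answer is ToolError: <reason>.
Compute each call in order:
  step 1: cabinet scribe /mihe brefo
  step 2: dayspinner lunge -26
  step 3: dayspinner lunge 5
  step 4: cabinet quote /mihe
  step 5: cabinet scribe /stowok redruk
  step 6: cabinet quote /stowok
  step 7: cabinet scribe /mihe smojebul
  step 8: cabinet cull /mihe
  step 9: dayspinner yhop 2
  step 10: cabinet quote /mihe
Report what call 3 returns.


Answer: 1997-04-10

Derivation:
$ cabinet scribe /mihe brefo
[out] created
$ dayspinner lunge -26
[out] 1996-11-10
$ dayspinner lunge 5
[out] 1997-04-10
$ cabinet quote /mihe
[out] brefo
$ cabinet scribe /stowok redruk
[out] created
$ cabinet quote /stowok
[out] redruk
$ cabinet scribe /mihe smojebul
[out] overwrote
$ cabinet cull /mihe
[out] ok
$ dayspinner yhop 2
[out] 1999-04-10
$ cabinet quote /mihe
[out] ToolError: not found


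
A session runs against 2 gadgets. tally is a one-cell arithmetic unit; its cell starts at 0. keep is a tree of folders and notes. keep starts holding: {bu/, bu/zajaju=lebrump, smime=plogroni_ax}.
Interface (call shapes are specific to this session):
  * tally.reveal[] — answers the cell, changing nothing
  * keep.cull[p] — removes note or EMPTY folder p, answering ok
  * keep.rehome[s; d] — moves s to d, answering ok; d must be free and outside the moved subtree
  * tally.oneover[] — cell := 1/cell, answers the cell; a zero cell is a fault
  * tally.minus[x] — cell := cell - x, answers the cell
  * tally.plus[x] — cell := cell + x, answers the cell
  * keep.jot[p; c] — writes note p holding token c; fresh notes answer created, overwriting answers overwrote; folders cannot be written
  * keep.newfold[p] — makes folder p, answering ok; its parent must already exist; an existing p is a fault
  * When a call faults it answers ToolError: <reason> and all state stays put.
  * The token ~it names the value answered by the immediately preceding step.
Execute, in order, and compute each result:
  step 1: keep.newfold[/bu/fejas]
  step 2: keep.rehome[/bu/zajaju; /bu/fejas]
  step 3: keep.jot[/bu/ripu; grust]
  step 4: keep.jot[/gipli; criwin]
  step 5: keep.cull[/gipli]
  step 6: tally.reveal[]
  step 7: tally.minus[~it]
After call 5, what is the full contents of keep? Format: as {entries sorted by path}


Answer: {bu/, bu/fejas/, bu/ripu=grust, bu/zajaju=lebrump, smime=plogroni_ax}

Derivation:
% newfold(/bu/fejas) => ok
% rehome(/bu/zajaju, /bu/fejas) => ToolError: exists
% jot(/bu/ripu, grust) => created
% jot(/gipli, criwin) => created
% cull(/gipli) => ok
% reveal() => 0
% minus(~it) => 0


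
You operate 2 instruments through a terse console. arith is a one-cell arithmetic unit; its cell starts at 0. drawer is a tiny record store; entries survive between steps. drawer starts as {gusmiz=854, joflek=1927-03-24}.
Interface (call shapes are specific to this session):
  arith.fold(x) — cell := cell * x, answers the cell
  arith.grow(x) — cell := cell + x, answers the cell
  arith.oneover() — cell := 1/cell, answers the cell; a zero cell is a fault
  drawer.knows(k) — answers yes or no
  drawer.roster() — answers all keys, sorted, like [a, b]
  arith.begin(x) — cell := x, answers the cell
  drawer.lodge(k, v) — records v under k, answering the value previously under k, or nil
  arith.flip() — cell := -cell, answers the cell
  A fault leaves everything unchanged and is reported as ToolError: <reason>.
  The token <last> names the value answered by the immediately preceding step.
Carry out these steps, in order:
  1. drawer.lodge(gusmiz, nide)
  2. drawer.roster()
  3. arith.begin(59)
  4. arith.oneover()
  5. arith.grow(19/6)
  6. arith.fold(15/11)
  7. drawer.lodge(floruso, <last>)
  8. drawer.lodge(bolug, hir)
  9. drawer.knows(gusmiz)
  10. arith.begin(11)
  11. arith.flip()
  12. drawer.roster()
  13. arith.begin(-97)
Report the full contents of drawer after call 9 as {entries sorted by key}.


> lodge k='gusmiz' v='nide'
[out] 854
> roster
[out] [gusmiz, joflek]
> begin x='59'
[out] 59
> oneover
[out] 1/59
> grow x='19/6'
[out] 1127/354
> fold x='15/11'
[out] 5635/1298
> lodge k='floruso' v='<last>'
[out] nil
> lodge k='bolug' v='hir'
[out] nil
> knows k='gusmiz'
[out] yes
> begin x='11'
[out] 11
> flip
[out] -11
> roster
[out] [bolug, floruso, gusmiz, joflek]
> begin x='-97'
[out] -97

Answer: {bolug=hir, floruso=5635/1298, gusmiz=nide, joflek=1927-03-24}


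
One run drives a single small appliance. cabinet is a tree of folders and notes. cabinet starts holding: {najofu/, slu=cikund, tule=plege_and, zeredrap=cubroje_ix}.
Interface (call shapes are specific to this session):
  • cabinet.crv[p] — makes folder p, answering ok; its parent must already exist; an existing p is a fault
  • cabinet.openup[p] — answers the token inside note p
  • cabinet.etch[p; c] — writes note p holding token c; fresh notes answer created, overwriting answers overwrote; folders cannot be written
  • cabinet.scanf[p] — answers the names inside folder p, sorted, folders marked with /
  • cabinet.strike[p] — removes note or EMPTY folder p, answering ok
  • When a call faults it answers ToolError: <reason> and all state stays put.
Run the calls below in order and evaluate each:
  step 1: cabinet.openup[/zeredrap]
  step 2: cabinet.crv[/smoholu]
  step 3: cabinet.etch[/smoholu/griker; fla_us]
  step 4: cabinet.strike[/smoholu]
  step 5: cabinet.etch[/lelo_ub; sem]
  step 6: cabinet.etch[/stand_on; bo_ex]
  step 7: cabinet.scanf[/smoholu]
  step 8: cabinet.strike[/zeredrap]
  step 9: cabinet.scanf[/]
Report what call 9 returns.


;; openup(p: /zeredrap) -> cubroje_ix
;; crv(p: /smoholu) -> ok
;; etch(p: /smoholu/griker, c: fla_us) -> created
;; strike(p: /smoholu) -> ToolError: not empty
;; etch(p: /lelo_ub, c: sem) -> created
;; etch(p: /stand_on, c: bo_ex) -> created
;; scanf(p: /smoholu) -> [griker]
;; strike(p: /zeredrap) -> ok
;; scanf(p: /) -> [lelo_ub, najofu/, slu, smoholu/, stand_on, tule]

Answer: [lelo_ub, najofu/, slu, smoholu/, stand_on, tule]


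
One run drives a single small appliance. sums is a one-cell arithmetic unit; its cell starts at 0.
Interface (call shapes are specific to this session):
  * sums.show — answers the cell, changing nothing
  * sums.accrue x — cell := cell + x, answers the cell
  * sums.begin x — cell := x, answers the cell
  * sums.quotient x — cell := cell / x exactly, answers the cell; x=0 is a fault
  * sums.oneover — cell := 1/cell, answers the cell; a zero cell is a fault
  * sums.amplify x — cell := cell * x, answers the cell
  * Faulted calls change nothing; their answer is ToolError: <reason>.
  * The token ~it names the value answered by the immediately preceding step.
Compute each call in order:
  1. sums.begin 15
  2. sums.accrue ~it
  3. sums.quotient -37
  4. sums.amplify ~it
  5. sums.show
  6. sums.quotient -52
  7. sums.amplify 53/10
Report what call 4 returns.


·→ begin(x=15)
·← 15
·→ accrue(x=~it)
·← 30
·→ quotient(x=-37)
·← -30/37
·→ amplify(x=~it)
·← 900/1369
·→ show()
·← 900/1369
·→ quotient(x=-52)
·← -225/17797
·→ amplify(x=53/10)
·← -2385/35594

Answer: 900/1369


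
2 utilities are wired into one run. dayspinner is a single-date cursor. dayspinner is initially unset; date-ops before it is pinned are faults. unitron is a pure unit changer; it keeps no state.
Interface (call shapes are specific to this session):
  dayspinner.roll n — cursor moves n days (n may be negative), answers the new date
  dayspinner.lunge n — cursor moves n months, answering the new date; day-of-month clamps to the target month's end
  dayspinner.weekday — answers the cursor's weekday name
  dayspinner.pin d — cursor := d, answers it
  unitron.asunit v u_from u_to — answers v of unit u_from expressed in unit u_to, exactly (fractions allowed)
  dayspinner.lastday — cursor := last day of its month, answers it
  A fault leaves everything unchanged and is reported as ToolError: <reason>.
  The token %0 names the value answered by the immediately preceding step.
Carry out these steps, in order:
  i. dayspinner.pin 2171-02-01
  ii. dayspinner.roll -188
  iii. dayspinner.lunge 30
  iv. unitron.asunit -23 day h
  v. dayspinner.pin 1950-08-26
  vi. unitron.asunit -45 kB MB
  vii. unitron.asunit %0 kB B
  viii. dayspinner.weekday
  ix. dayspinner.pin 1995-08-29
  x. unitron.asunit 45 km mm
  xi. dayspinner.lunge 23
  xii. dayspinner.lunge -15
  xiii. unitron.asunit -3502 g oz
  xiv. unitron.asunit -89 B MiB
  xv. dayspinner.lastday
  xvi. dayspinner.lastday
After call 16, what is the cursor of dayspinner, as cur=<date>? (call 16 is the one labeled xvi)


>>> pin d='2171-02-01'
[out] 2171-02-01
>>> roll n='-188'
[out] 2170-07-28
>>> lunge n='30'
[out] 2173-01-28
>>> asunit v='-23' u_from='day' u_to='h'
[out] -552
>>> pin d='1950-08-26'
[out] 1950-08-26
>>> asunit v='-45' u_from='kB' u_to='MB'
[out] -9/200
>>> asunit v='%0' u_from='kB' u_to='B'
[out] -45
>>> weekday
[out] Saturday
>>> pin d='1995-08-29'
[out] 1995-08-29
>>> asunit v='45' u_from='km' u_to='mm'
[out] 45000000
>>> lunge n='23'
[out] 1997-07-29
>>> lunge n='-15'
[out] 1996-04-29
>>> asunit v='-3502' u_from='g' u_to='oz'
[out] -5603200000/45359237
>>> asunit v='-89' u_from='B' u_to='MiB'
[out] -89/1048576
>>> lastday
[out] 1996-04-30
>>> lastday
[out] 1996-04-30

Answer: cur=1996-04-30


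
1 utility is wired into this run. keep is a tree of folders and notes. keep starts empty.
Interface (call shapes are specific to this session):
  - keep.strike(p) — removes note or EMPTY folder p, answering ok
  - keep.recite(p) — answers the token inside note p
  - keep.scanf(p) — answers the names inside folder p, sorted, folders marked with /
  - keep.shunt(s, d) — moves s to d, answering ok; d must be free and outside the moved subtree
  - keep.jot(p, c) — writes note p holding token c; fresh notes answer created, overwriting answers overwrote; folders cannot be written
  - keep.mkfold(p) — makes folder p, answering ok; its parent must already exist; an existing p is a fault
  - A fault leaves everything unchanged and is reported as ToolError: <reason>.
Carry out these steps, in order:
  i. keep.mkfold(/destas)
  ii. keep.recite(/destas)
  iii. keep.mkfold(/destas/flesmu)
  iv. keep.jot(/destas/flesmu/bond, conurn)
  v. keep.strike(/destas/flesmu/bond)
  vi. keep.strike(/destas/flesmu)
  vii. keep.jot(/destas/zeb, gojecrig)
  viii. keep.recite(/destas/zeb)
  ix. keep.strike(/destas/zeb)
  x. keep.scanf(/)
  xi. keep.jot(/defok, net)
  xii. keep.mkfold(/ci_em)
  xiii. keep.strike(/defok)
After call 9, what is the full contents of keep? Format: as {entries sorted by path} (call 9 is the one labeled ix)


Answer: {destas/}

Derivation:
I use keep.mkfold on p: /destas, and observe ok.
Using keep.recite on p: /destas, → ToolError: is a directory.
Using keep.mkfold on p: /destas/flesmu, and see ok.
I run keep.jot on p: /destas/flesmu/bond, c: conurn, which returns created.
Then keep.strike on p: /destas/flesmu/bond, and observe ok.
I call keep.strike on p: /destas/flesmu, — result: ok.
Using keep.jot on p: /destas/zeb, c: gojecrig, → created.
I use keep.recite on p: /destas/zeb, which returns gojecrig.
Now I run keep.strike on p: /destas/zeb, giving ok.
Using keep.scanf on p: /, yielding [destas/].
Now I run keep.jot on p: /defok, c: net, yielding created.
I invoke keep.mkfold on p: /ci_em, yielding ok.
I use keep.strike on p: /defok, — result: ok.


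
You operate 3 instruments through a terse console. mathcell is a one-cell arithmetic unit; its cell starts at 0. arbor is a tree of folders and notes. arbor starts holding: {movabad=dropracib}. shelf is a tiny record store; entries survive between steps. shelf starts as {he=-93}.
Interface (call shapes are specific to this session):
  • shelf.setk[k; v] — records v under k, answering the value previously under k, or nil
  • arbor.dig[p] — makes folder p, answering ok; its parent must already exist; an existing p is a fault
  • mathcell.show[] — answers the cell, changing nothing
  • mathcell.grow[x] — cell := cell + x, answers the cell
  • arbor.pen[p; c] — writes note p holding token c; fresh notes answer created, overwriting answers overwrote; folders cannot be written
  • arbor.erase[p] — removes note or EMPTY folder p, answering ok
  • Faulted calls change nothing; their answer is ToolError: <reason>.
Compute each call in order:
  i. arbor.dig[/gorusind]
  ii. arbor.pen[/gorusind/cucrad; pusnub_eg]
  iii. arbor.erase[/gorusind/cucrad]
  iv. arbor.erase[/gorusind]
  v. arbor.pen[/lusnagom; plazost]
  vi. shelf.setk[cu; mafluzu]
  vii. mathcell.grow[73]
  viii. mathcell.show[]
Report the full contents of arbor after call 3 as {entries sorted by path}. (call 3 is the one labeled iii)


;; 1. arbor.dig(p=/gorusind) ~> ok
;; 2. arbor.pen(p=/gorusind/cucrad, c=pusnub_eg) ~> created
;; 3. arbor.erase(p=/gorusind/cucrad) ~> ok
;; 4. arbor.erase(p=/gorusind) ~> ok
;; 5. arbor.pen(p=/lusnagom, c=plazost) ~> created
;; 6. shelf.setk(k=cu, v=mafluzu) ~> nil
;; 7. mathcell.grow(x=73) ~> 73
;; 8. mathcell.show() ~> 73

Answer: {gorusind/, movabad=dropracib}


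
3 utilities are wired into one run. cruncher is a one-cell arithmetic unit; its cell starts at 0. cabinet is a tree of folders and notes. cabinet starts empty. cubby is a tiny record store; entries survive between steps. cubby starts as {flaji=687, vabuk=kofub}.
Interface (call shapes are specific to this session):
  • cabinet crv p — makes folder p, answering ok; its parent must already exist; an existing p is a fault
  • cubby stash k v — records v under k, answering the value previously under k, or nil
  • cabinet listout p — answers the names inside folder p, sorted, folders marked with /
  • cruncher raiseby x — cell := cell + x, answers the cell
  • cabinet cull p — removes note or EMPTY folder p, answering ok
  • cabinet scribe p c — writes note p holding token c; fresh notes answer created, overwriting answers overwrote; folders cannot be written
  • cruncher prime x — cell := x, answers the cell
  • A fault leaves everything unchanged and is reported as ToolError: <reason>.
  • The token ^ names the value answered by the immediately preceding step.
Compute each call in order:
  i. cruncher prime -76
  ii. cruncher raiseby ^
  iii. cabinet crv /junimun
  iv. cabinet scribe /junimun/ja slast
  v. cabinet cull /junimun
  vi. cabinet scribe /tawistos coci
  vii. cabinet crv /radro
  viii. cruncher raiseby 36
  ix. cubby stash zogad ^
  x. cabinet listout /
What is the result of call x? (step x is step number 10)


Answer: [junimun/, radro/, tawistos]

Derivation:
% cruncher prime x='-76'
:: -76
% cruncher raiseby x='^'
:: -152
% cabinet crv p='/junimun'
:: ok
% cabinet scribe p='/junimun/ja' c='slast'
:: created
% cabinet cull p='/junimun'
:: ToolError: not empty
% cabinet scribe p='/tawistos' c='coci'
:: created
% cabinet crv p='/radro'
:: ok
% cruncher raiseby x='36'
:: -116
% cubby stash k='zogad' v='^'
:: nil
% cabinet listout p='/'
:: [junimun/, radro/, tawistos]


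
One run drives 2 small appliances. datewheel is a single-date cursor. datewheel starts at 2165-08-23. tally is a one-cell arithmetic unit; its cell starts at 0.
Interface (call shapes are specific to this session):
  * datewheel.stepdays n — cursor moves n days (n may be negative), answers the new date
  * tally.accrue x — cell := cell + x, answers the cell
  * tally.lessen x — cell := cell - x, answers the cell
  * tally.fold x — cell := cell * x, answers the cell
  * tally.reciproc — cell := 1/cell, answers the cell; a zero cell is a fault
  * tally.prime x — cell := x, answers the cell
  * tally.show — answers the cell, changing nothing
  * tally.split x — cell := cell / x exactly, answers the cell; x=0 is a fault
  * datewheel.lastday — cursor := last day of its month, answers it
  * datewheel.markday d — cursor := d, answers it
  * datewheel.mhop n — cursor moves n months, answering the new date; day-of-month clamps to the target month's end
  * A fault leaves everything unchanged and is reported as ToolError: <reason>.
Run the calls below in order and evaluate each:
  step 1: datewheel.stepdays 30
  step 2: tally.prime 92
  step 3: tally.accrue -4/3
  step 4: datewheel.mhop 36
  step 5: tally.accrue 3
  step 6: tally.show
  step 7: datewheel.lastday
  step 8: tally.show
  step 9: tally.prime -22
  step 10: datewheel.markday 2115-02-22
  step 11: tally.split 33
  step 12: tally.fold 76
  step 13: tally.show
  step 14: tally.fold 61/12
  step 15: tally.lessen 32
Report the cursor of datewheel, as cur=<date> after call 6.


Answer: cur=2168-09-22

Derivation:
Step: stepdays[n=30]
Result: 2165-09-22
Step: prime[x=92]
Result: 92
Step: accrue[x=-4/3]
Result: 272/3
Step: mhop[n=36]
Result: 2168-09-22
Step: accrue[x=3]
Result: 281/3
Step: show[]
Result: 281/3
Step: lastday[]
Result: 2168-09-30
Step: show[]
Result: 281/3
Step: prime[x=-22]
Result: -22
Step: markday[d=2115-02-22]
Result: 2115-02-22
Step: split[x=33]
Result: -2/3
Step: fold[x=76]
Result: -152/3
Step: show[]
Result: -152/3
Step: fold[x=61/12]
Result: -2318/9
Step: lessen[x=32]
Result: -2606/9
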